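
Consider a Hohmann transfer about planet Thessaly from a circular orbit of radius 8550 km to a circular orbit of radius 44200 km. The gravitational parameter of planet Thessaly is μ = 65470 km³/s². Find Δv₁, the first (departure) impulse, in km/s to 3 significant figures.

Transfer-ellipse semi-major axis a_t = (r₁ + r₂)/2 = (8550 + 44200)/2 = 26375 km.
Circular speed at r = 8550 km: v_c = √(μ/r) = 2.767 km/s.
Transfer-orbit speed at the same r (vis-viva, a = a_t): v_t = √[μ(2/r − 1/a_t)] = 3.582 km/s.
Δv₁ = |v_t − v_c| = |3.582 − 2.767| = 0.8150 km/s.

Δv₁ = 0.815 km/s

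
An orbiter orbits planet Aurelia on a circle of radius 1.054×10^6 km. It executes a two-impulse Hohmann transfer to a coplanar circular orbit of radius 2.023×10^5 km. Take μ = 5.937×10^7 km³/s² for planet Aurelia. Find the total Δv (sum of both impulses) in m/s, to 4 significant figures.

Transfer-ellipse semi-major axis a_t = (r₁ + r₂)/2 = (1.054×10^6 + 2.023×10^5)/2 = 6.2815×10^5 km.
Circular speed at r₁: v₁ = √(μ/r₁) = √(5.937×10^7/1.054×10^6) = 7.505 km/s.
On the transfer ellipse at r₁, vis-viva gives v_a = √[μ(2/r₁ − 1/a_t)] = 4.259 km/s.
First burn Δv₁ = |v_a − v₁| = 3.246 km/s.
Circular speed at r₂: v₂ = √(μ/r₂) = 17.13 km/s.
Transfer-orbit speed at r₂: v_p = √[μ(2/r₂ − 1/a_t)] = 22.19 km/s.
Second burn Δv₂ = |v₂ − v_p| = 5.060 km/s.
Δv = Δv₁ + Δv₂ = 3.246 + 5.060 = 8.306 km/s.

Δv = 8306 m/s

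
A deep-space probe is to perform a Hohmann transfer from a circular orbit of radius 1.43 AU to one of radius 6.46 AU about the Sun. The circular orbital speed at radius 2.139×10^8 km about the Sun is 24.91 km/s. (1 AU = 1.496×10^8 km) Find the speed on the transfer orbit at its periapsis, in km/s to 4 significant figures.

v = 31.87 km/s

From the circular-orbit relation v² = μ/r at r = 2.139×10^8 km: μ = v²r = (24.91)² × 2.139×10^8 = 1.32727×10^11 km³/s².
In km: r₁ = 1.43 × 1.496×10^8 = 2.13928×10^8 km; r₂ = 6.46 × 1.496×10^8 = 9.66416×10^8 km.
Transfer-ellipse semi-major axis a_t = (r₁ + r₂)/2 = (2.13928×10^8 + 9.66416×10^8)/2 = 5.90172×10^8 km.
The periapsis of the transfer ellipse is at r = 2.13928×10^8 km.
Vis-viva: v = √[μ(2/r − 1/a_t)] = √[1.32727×10^11 × (2/2.13928×10^8 − 1/5.90172×10^8)] = 31.87 km/s.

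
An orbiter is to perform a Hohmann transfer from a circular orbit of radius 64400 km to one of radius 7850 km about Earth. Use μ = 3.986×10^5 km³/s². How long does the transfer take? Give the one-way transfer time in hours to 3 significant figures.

t = 9.49 hours

The Hohmann ellipse has a_t = (r₁ + r₂)/2 = 36125 km.
Transfer time t = π√(a_t³/μ) = π√((36125)³ / 3.986×10^5) = 34170 s.
Converting: 34170 s ÷ 3600 s/hour = 9.49 hours.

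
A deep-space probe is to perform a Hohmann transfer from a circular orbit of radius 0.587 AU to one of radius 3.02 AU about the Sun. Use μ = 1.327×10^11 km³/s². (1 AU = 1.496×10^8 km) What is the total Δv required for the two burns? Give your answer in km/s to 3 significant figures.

Δv = 18.8 km/s

In km: r₁ = 0.587 × 1.496×10^8 = 8.78152×10^7 km; r₂ = 3.02 × 1.496×10^8 = 4.51792×10^8 km.
Semi-major axis of the transfer orbit: a_t = (8.78152×10^7 + 4.51792×10^8)/2 = 2.698036×10^8 km.
Circular speed at r₁: v₁ = √(μ/r₁) = √(1.327×10^11/8.78152×10^7) = 38.87 km/s.
On the transfer ellipse at r₁, v² = μ(2/r − 1/a) gives v_p = √[μ(2/r₁ − 1/a_t)] = 50.30 km/s.
First burn Δv₁ = |v_p − v₁| = 11.43 km/s.
At r₂, v₂ = √(μ/r₂) = 17.1382 km/s.
Transfer-orbit speed at r₂: v_a = √[μ(2/r₂ − 1/a_t)] = 9.77749 km/s.
Second burn Δv₂ = |v₂ − v_a| = 7.361 km/s.
Total Δv = Δv₁ + Δv₂ = 18.79 km/s.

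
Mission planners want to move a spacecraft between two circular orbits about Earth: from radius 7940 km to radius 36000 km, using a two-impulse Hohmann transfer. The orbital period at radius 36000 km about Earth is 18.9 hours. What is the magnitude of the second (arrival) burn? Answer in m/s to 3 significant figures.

From Kepler's third law T² = 4π²r³/μ at r = 36000 km, T = 18.9 hours = 18.9 × 3600 s = 68040 s: μ = 4π²r³/T² = 3.97868×10^5 km³/s².
Transfer-ellipse semi-major axis a_t = (r₁ + r₂)/2 = (7940 + 36000)/2 = 21970 km.
On the circular orbit at r = 36000 km, v_c = √(μ/r) = 3.3244 km/s.
Vis-viva on the transfer ellipse at r = 36000 km gives v_t = √[μ(2/r − 1/a_t)] = 1.9985 km/s.
Δv₂ = |v_t − v_c| = |1.9985 − 3.3244| = 1.326 km/s.

Δv₂ = 1330 m/s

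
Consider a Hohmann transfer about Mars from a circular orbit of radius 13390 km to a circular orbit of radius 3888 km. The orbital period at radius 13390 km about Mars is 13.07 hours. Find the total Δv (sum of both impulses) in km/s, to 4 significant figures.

From Kepler's third law T² = 4π²r³/μ at r = 13390 km, T = 13.07 hours = 13.07 × 3600 s = 47052 s: μ = 4π²r³/T² = 42810.0 km³/s².
Transfer-ellipse semi-major axis a_t = (r₁ + r₂)/2 = (13390 + 3888)/2 = 8639 km.
At r₁ the circular-orbit speed is v₁ = √(μ/r₁) = 1.78806 km/s.
On the transfer ellipse at r₁, vis-viva equation gives v_a = √[μ(2/r₁ − 1/a_t)] = 1.19954 km/s.
First burn Δv₁ = |v_a − v₁| = 0.5885 km/s.
At r₂, v₂ = √(μ/r₂) = 3.31825 km/s.
Transfer-orbit speed at r₂: v_p = √[μ(2/r₂ − 1/a_t)] = 4.13112 km/s.
Second burn Δv₂ = |v₂ − v_p| = 0.8129 km/s.
Total Δv = Δv₁ + Δv₂ = 1.401 km/s.

Δv = 1.401 km/s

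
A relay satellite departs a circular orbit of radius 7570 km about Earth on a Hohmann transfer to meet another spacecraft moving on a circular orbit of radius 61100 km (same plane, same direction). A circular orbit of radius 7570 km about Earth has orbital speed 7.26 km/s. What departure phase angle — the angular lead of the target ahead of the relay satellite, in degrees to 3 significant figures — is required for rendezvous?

φ = 104°

From the circular-orbit relation v² = μ/r at r = 7570 km: μ = v²r = (7.26)² × 7570 = 3.98997×10^5 km³/s².
Semi-major axis of the transfer orbit: a_t = (7570 + 61100)/2 = 34335 km.
Transfer time t = π√(a_t³/μ) = 31643 s.
Target angular speed ω₂ = √(μ/r₂³) = 4.1824×10^-5 rad/s.
Angle swept by the target during transfer: ω₂·t = 1.3234 rad = 75.83°.
The relay satellite traverses 180° on the transfer ellipse, so the target must lead by 180° − 75.83° = 104°.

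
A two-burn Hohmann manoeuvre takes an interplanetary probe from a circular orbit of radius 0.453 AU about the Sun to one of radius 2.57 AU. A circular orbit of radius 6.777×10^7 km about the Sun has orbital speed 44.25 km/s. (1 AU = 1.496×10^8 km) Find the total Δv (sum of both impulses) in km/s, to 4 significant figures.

From the circular-orbit relation v² = μ/r at r = 6.777×10^7 km: μ = v²r = (44.25)² × 6.777×10^7 = 1.32698×10^11 km³/s².
In km: r₁ = 0.453 × 1.496×10^8 = 6.77688×10^7 km; r₂ = 2.57 × 1.496×10^8 = 3.84472×10^8 km.
Transfer-ellipse semi-major axis a_t = (r₁ + r₂)/2 = (6.77688×10^7 + 3.84472×10^8)/2 = 2.261204×10^8 km.
At r₁ the circular-orbit speed is v₁ = √(μ/r₁) = 44.25 km/s.
On the transfer ellipse at r₁, vis-viva equation gives v_p = √[μ(2/r₁ − 1/a_t)] = 57.70 km/s.
First burn Δv₁ = |v_p − v₁| = 13.45 km/s.
Circular speed at r₂: v₂ = √(μ/r₂) = 18.578 km/s.
Transfer-orbit speed at r₂: v_a = √[μ(2/r₂ − 1/a_t)] = 10.171 km/s.
Second burn Δv₂ = |v₂ − v_a| = 8.407 km/s.
Δv = Δv₁ + Δv₂ = 13.45 + 8.407 = 21.86 km/s.

Δv = 21.86 km/s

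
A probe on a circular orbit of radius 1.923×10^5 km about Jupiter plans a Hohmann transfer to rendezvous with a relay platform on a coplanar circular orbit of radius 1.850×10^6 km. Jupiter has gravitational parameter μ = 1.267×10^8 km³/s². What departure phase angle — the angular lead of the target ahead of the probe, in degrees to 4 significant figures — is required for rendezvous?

φ = 106.2°

Semi-major axis of the transfer orbit: a_t = (1.923×10^5 + 1.850×10^6)/2 = 1.02115×10^6 km.
The half-period of the transfer ellipse is t = π√(a_t³/μ) = 2.88002×10^5 s.
Target angular speed ω₂ = √(μ/r₂³) = 4.47333×10^-6 rad/s.
Angle swept by the target during transfer: ω₂·t = 1.28833 rad = 73.82°.
Arrival is 180° from departure on the ellipse, so φ = 180° − 73.82° = 106.2°.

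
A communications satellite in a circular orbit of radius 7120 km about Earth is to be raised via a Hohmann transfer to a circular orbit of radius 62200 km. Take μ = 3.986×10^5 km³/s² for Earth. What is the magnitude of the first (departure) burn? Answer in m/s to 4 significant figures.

The Hohmann ellipse has a_t = (r₁ + r₂)/2 = 34660 km.
Circular speed at r = 7120 km: v_c = √(μ/r) = 7.4822 km/s.
Vis-viva on the transfer ellipse at r = 7120 km gives v_t = √[μ(2/r − 1/a_t)] = 10.023 km/s.
Δv₁ = |v_t − v_c| = |10.023 − 7.4822| = 2.541 km/s.

Δv₁ = 2541 m/s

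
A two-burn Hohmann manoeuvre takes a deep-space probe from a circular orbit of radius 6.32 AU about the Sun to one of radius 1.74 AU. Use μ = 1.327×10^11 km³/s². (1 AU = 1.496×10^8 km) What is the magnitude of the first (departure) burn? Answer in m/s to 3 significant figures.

In km: r₁ = 6.32 × 1.496×10^8 = 9.45472×10^8 km; r₂ = 1.74 × 1.496×10^8 = 2.60304×10^8 km.
The Hohmann ellipse has a_t = (r₁ + r₂)/2 = 6.02888×10^8 km.
On the circular orbit at r = 9.45472×10^8 km, v_c = √(μ/r) = 11.8471 km/s.
Transfer-orbit speed at the same r (vis-viva, a = a_t): v_t = √[μ(2/r − 1/a_t)] = 7.78454 km/s.
Δv₁ = |v_t − v_c| = |7.78454 − 11.8471| = 4.063 km/s.

Δv₁ = 4060 m/s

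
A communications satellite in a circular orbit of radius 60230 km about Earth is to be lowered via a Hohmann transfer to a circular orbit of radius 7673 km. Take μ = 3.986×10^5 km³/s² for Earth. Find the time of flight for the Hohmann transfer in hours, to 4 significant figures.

Transfer-ellipse semi-major axis a_t = (r₁ + r₂)/2 = (60230 + 7673)/2 = 33951.5 km.
Half the transfer-orbit period gives t = π√(a_t³/μ) = 31130 s.
Converting: 31130 s ÷ 3600 s/hour = 8.647 hours.

t = 8.647 hours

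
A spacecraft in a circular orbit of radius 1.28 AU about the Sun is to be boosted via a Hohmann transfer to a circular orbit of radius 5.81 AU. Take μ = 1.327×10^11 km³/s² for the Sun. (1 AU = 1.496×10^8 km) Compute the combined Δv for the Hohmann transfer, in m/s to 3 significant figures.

In km: r₁ = 1.28 × 1.496×10^8 = 1.91488×10^8 km; r₂ = 5.81 × 1.496×10^8 = 8.69176×10^8 km.
The Hohmann ellipse has a_t = (r₁ + r₂)/2 = 5.30332×10^8 km.
At r₁ the circular-orbit speed is v₁ = √(μ/r₁) = 26.325 km/s.
Transfer-orbit speed at r₁ (v² = μ(2/r − 1/a)): v_p = √[μ(2/r₁ − 1/a_t)] = 33.701 km/s.
First burn Δv₁ = |v_p − v₁| = 7.376 km/s.
At r₂, v₂ = √(μ/r₂) = 12.356 km/s.
Transfer-orbit speed at r₂: v_a = √[μ(2/r₂ − 1/a_t)] = 7.4247 km/s.
Second burn Δv₂ = |v₂ − v_a| = 4.931 km/s.
Total Δv = Δv₁ + Δv₂ = 12.31 km/s.

Δv = 12300 m/s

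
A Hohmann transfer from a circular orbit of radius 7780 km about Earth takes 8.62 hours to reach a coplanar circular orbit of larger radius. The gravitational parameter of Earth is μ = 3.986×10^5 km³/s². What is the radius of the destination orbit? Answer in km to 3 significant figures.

Transfer time t = 8.62 hours = 31032 s, and t = π√(a_t³/μ).
So a_t = (μ t²/π²)^(1/3) = (3.986×10^5 × (31032)² / π²)^(1/3) = 33881 km.
Since a_t = (r₁ + r₂)/2, r₂ = 2a_t − r₁ = 2×33881 − 7780 = 59982 km.

r₂ = 60000 km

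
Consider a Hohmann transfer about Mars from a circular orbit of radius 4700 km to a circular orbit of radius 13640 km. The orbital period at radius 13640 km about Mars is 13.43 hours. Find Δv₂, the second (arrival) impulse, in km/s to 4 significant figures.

From Kepler's third law T² = 4π²r³/μ at r = 13640 km, T = 13.43 hours = 13.43 × 3600 s = 48348 s: μ = 4π²r³/T² = 42859.4 km³/s².
Transfer-ellipse semi-major axis a_t = (r₁ + r₂)/2 = (4700 + 13640)/2 = 9170 km.
On the circular orbit at r = 13640 km, v_c = √(μ/r) = 1.77262 km/s.
Vis-viva on the transfer ellipse at r = 13640 km gives v_t = √[μ(2/r − 1/a_t)] = 1.26905 km/s.
Δv₂ = |v_t − v_c| = |1.26905 − 1.77262| = 0.5036 km/s.

Δv₂ = 0.5036 km/s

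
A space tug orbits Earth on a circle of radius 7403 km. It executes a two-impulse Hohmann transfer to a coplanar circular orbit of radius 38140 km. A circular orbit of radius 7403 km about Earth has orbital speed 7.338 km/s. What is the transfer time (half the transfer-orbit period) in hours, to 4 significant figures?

t = 4.750 hours

From the circular-orbit relation v² = μ/r at r = 7403 km: μ = v²r = (7.338)² × 7403 = 3.98624×10^5 km³/s².
Semi-major axis of the transfer orbit: a_t = (7403 + 38140)/2 = 22771.5 km.
Transfer time t = π√(a_t³/μ) = π√((22771.5)³ / 3.98624×10^5) = 17100 s.
Converting: 17100 s ÷ 3600 s/hour = 4.750 hours.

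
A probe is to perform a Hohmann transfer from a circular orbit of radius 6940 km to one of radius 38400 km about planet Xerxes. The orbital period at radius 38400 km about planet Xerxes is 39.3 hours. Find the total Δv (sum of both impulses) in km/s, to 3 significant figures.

Δv = 1.97 km/s

From Kepler's third law T² = 4π²r³/μ at r = 38400 km, T = 39.3 hours = 39.3 × 3600 s = 1.4148×10^5 s: μ = 4π²r³/T² = 1.11677×10^5 km³/s².
Transfer-ellipse semi-major axis a_t = (r₁ + r₂)/2 = (6940 + 38400)/2 = 22670 km.
Circular speed at r₁: v₁ = √(μ/r₁) = √(1.11677×10^5/6940) = 4.0115 km/s.
On the transfer ellipse at r₁, vis-viva gives v_p = √[μ(2/r₁ − 1/a_t)] = 5.2209 km/s.
First burn Δv₁ = |v_p − v₁| = 1.209 km/s.
Circular speed at r₂: v₂ = √(μ/r₂) = 1.7054 km/s.
Transfer-orbit speed at r₂: v_a = √[μ(2/r₂ − 1/a_t)] = 0.94356 km/s.
Second burn Δv₂ = |v₂ − v_a| = 0.7618 km/s.
Total Δv = Δv₁ + Δv₂ = 1.971 km/s.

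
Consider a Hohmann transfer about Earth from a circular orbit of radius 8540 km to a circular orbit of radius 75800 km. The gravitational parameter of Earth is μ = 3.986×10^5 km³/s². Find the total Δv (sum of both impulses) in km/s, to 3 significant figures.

Δv = 3.59 km/s

Semi-major axis of the transfer orbit: a_t = (8540 + 75800)/2 = 42170 km.
At r₁ the circular-orbit speed is v₁ = √(μ/r₁) = 6.832 km/s.
Transfer-orbit speed at r₁ (v² = μ(2/r − 1/a)): v_p = √[μ(2/r₁ − 1/a_t)] = 9.160 km/s.
First burn Δv₁ = |v_p − v₁| = 2.328 km/s.
Circular speed at r₂: v₂ = √(μ/r₂) = 2.293 km/s.
Transfer-orbit speed at r₂: v_a = √[μ(2/r₂ − 1/a_t)] = 1.032 km/s.
Second burn Δv₂ = |v₂ − v_a| = 1.261 km/s.
Total Δv = Δv₁ + Δv₂ = 3.589 km/s.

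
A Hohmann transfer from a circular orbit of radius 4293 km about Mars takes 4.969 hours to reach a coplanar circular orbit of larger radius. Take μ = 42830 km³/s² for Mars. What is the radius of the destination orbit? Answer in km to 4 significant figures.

r₂ = 18020 km

Transfer time t = 4.969 hours = 17888.4 s, and t = π√(a_t³/μ).
So a_t = (μ t²/π²)^(1/3) = (42830 × (17888.4)² / π²)^(1/3) = 11157 km.
Since a_t = (r₁ + r₂)/2, r₂ = 2a_t − r₁ = 2×11157 − 4293 = 18021 km.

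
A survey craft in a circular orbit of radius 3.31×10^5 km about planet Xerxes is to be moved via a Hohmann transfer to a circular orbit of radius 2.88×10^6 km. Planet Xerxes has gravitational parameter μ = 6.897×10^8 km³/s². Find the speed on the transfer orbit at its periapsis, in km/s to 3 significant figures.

Semi-major axis of the transfer orbit: a_t = (3.310×10^5 + 2.880×10^6)/2 = 1.6055×10^6 km.
The periapsis of the transfer ellipse is at r = 3.310×10^5 km.
Vis-viva: v = √[μ(2/r − 1/a_t)] = √[6.897×10^8 × (2/3.310×10^5 − 1/1.6055×10^6)] = 61.14 km/s.

v = 61.1 km/s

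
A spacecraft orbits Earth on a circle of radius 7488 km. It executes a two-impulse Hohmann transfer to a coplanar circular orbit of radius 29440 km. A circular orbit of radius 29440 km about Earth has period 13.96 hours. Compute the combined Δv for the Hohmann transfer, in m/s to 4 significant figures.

Δv = 3254 m/s

From Kepler's third law T² = 4π²r³/μ at r = 29440 km, T = 13.96 hours = 13.96 × 3600 s = 50256 s: μ = 4π²r³/T² = 3.98839×10^5 km³/s².
Transfer-ellipse semi-major axis a_t = (r₁ + r₂)/2 = (7488 + 29440)/2 = 18464 km.
Circular speed at r₁: v₁ = √(μ/r₁) = √(3.98839×10^5/7488) = 7.2982 km/s.
Transfer-orbit speed at r₁ (v² = μ(2/r − 1/a)): v_p = √[μ(2/r₁ − 1/a_t)] = 9.2156 km/s.
First burn Δv₁ = |v_p − v₁| = 1.917 km/s.
Circular speed at r₂: v₂ = √(μ/r₂) = 3.681 km/s.
Transfer-orbit speed at r₂: v_a = √[μ(2/r₂ − 1/a_t)] = 2.344 km/s.
Second burn Δv₂ = |v₂ − v_a| = 1.337 km/s.
Δv = Δv₁ + Δv₂ = 1.917 + 1.337 = 3.254 km/s.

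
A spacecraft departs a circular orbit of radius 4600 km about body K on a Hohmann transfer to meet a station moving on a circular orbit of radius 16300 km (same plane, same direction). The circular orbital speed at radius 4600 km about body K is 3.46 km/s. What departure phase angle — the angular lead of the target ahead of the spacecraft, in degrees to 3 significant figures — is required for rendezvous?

From the circular-orbit relation v² = μ/r at r = 4600 km: μ = v²r = (3.46)² × 4600 = 55069.4 km³/s².
Semi-major axis of the transfer orbit: a_t = (4600 + 16300)/2 = 10450 km.
Transfer time t = π√(a_t³/μ) = 14301.1 s.
The target's mean motion on its circular orbit is ω₂ = √(μ/r₂³) = 1.12765×10^-4 rad/s.
Angle swept by the target during transfer: ω₂·t = 1.6127 rad = 92.40°.
The spacecraft traverses 180° on the transfer ellipse, so the target must lead by 180° − 92.40° = 87.6°.

φ = 87.6°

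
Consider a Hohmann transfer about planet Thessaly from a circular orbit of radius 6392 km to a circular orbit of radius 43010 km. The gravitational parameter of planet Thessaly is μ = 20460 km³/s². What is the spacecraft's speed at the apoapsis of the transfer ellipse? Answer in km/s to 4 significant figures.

v = 0.3509 km/s

Transfer-ellipse semi-major axis a_t = (r₁ + r₂)/2 = (6392 + 43010)/2 = 24701 km.
At apoapsis, r = 43010 km.
From the vis-viva equation, v = √[μ(2/r − 1/a_t)] = 0.3509 km/s.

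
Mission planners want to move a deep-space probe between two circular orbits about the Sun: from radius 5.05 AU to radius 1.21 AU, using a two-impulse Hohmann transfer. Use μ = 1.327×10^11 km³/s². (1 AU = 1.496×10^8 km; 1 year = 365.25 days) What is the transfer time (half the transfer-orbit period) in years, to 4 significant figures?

In km: r₁ = 5.05 × 1.496×10^8 = 7.5548×10^8 km; r₂ = 1.21 × 1.496×10^8 = 1.81016×10^8 km.
Semi-major axis of the transfer orbit: a_t = (7.5548×10^8 + 1.81016×10^8)/2 = 4.68248×10^8 km.
Half the transfer-orbit period gives t = π√(a_t³/μ) = 8.738×10^7 s.
Converting: 8.738×10^7 s ÷ 3.15576×10^7 s/year (365.25 × 86400) = 2.769 years.

t = 2.769 years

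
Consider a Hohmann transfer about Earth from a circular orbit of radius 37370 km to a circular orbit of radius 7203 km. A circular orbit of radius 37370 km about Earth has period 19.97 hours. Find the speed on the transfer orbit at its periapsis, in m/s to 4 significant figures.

v = 9633 m/s

From Kepler's third law T² = 4π²r³/μ at r = 37370 km, T = 19.97 hours = 19.97 × 3600 s = 71892 s: μ = 4π²r³/T² = 3.98628×10^5 km³/s².
Transfer-ellipse semi-major axis a_t = (r₁ + r₂)/2 = (37370 + 7203)/2 = 22286.5 km.
At periapsis, r = 7203 km.
From the vis-viva equation, v = √[μ(2/r − 1/a_t)] = 9.633 km/s.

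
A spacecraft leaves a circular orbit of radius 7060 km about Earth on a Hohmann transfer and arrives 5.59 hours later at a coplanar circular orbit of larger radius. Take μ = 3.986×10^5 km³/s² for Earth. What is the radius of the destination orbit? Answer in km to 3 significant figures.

r₂ = 43700 km

Transfer time t = 5.59 hours = 20124 s, and t = π√(a_t³/μ).
So a_t = (μ t²/π²)^(1/3) = (3.986×10^5 × (20124)² / π²)^(1/3) = 25384 km.
Since a_t = (r₁ + r₂)/2, r₂ = 2a_t − r₁ = 2×25384 − 7060 = 43708 km.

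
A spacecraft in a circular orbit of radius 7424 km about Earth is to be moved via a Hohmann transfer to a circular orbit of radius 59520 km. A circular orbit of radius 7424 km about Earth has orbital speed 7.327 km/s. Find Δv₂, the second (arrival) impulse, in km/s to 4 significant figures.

From the circular-orbit relation v² = μ/r at r = 7424 km: μ = v²r = (7.327)² × 7424 = 3.98557×10^5 km³/s².
The Hohmann ellipse has a_t = (r₁ + r₂)/2 = 33472 km.
On the circular orbit at r = 59520 km, v_c = √(μ/r) = 2.588 km/s.
Vis-viva on the transfer ellipse at r = 59520 km gives v_t = √[μ(2/r − 1/a_t)] = 1.219 km/s.
Δv₂ = |v_t − v_c| = |1.219 − 2.588| = 1.369 km/s.

Δv₂ = 1.369 km/s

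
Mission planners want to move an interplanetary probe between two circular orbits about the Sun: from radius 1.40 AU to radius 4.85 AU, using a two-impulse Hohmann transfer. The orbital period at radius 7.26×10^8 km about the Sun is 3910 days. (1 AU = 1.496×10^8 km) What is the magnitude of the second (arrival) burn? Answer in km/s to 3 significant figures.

Δv₂ = 4.47 km/s

From Kepler's third law T² = 4π²r³/μ at r = 7.26×10^8 km, T = 3910 days = 3910 × 86400 s = 3.37824×10^8 s: μ = 4π²r³/T² = 1.32370×10^11 km³/s².
In km: r₁ = 1.40 × 1.496×10^8 = 2.0944×10^8 km; r₂ = 4.85 × 1.496×10^8 = 7.2556×10^8 km.
The Hohmann ellipse has a_t = (r₁ + r₂)/2 = 4.675×10^8 km.
Circular speed at r = 7.2556×10^8 km: v_c = √(μ/r) = 13.507 km/s.
Transfer-orbit speed at the same r (vis-viva, a = a_t): v_t = √[μ(2/r − 1/a_t)] = 9.0406 km/s.
Δv₂ = |v_t − v_c| = |9.0406 − 13.507| = 4.466 km/s.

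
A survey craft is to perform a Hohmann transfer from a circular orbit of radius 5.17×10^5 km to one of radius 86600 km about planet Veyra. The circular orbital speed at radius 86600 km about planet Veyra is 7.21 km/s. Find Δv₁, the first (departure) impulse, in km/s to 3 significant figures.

Δv₁ = 1.37 km/s

From the circular-orbit relation v² = μ/r at r = 86600 km: μ = v²r = (7.21)² × 86600 = 4.50182×10^6 km³/s².
Transfer-ellipse semi-major axis a_t = (r₁ + r₂)/2 = (5.170×10^5 + 86600)/2 = 3.018×10^5 km.
Circular speed at r = 5.170×10^5 km: v_c = √(μ/r) = 2.951 km/s.
Transfer-orbit speed at the same r (vis-viva, a = a_t): v_t = √[μ(2/r − 1/a_t)] = 1.581 km/s.
Δv₁ = |v_t − v_c| = |1.581 − 2.951| = 1.370 km/s.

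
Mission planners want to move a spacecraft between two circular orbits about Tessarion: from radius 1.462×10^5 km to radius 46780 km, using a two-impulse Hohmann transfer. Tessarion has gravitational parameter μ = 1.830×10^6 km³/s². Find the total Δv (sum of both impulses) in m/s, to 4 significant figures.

Semi-major axis of the transfer orbit: a_t = (1.462×10^5 + 46780)/2 = 96490 km.
At r₁ the circular-orbit speed is v₁ = √(μ/r₁) = 3.538 km/s.
On the transfer ellipse at r₁, v² = μ(2/r − 1/a) gives v_a = √[μ(2/r₁ − 1/a_t)] = 2.463 km/s.
First burn Δv₁ = |v_a − v₁| = 1.075 km/s.
At r₂, v₂ = √(μ/r₂) = 6.255 km/s.
Transfer-orbit speed at r₂: v_p = √[μ(2/r₂ − 1/a_t)] = 7.699 km/s.
Second burn Δv₂ = |v₂ − v_p| = 1.444 km/s.
Δv = Δv₁ + Δv₂ = 1.075 + 1.444 = 2.519 km/s.

Δv = 2519 m/s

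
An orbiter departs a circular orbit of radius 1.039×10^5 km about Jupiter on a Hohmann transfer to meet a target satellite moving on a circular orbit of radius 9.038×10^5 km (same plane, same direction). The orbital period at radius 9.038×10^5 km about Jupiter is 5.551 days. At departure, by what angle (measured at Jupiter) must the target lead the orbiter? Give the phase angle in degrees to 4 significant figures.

From Kepler's third law T² = 4π²r³/μ at r = 9.038×10^5 km, T = 5.551 days = 5.551 × 86400 s = 4.796064×10^5 s: μ = 4π²r³/T² = 1.26709×10^8 km³/s².
The Hohmann ellipse has a_t = (r₁ + r₂)/2 = 5.0385×10^5 km.
The half-period of the transfer ellipse is t = π√(a_t³/μ) = 99815.59 s.
The target's mean motion on its circular orbit is ω₂ = √(μ/r₂³) = 1.310071×10^-5 rad/s.
Angle swept by the target during transfer: ω₂·t = 1.30766 rad = 74.92°.
Arrival is 180° from departure on the ellipse, so φ = 180° − 74.92° = 105.1°.

φ = 105.1°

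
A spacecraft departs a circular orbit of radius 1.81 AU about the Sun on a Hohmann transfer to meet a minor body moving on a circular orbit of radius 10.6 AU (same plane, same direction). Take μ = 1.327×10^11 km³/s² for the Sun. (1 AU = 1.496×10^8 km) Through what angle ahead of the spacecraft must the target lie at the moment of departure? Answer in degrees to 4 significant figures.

In km: r₁ = 1.81 × 1.496×10^8 = 2.70776×10^8 km; r₂ = 10.6 × 1.496×10^8 = 1.58576×10^9 km.
Transfer-ellipse semi-major axis a_t = (r₁ + r₂)/2 = (2.70776×10^8 + 1.58576×10^9)/2 = 9.28268×10^8 km.
Transfer time t = π√(a_t³/μ) = 2.439×10^8 s.
Target angular speed ω₂ = √(μ/r₂³) = 5.769×10^-9 rad/s.
Angle swept by the target during transfer: ω₂·t = 1.407 rad = 80.62°.
Arrival is 180° from departure on the ellipse, so φ = 180° − 80.62° = 99.38°.

φ = 99.38°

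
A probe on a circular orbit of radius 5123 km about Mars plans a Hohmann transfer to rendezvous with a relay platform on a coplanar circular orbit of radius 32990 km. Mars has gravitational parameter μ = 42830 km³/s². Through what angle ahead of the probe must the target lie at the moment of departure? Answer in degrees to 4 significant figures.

φ = 101.0°

Semi-major axis of the transfer orbit: a_t = (5123 + 32990)/2 = 19056.5 km.
The half-period of the transfer ellipse is t = π√(a_t³/μ) = 39930 s.
The target's mean motion on its circular orbit is ω₂ = √(μ/r₂³) = 3.454×10^-5 rad/s.
Angle swept by the target during transfer: ω₂·t = 1.3792 rad = 79.02°.
Arrival is 180° from departure on the ellipse, so φ = 180° − 79.02° = 101.0°.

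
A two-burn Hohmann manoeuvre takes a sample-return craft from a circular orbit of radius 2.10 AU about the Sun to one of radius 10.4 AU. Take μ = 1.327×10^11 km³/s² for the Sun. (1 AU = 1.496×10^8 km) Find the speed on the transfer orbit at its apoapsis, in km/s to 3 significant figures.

In km: r₁ = 2.10 × 1.496×10^8 = 3.1416×10^8 km; r₂ = 10.4 × 1.496×10^8 = 1.55584×10^9 km.
Transfer-ellipse semi-major axis a_t = (r₁ + r₂)/2 = (3.1416×10^8 + 1.55584×10^9)/2 = 9.350×10^8 km.
The apoapsis of the transfer ellipse is at r = 1.55584×10^9 km.
Applying v² = μ(2/r − 1/a_t): v = 5.353 km/s.

v = 5.35 km/s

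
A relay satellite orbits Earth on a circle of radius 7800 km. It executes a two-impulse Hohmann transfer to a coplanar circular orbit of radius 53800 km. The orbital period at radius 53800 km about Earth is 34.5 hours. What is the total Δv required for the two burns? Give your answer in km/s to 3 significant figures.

Δv = 3.65 km/s

From Kepler's third law T² = 4π²r³/μ at r = 53800 km, T = 34.5 hours = 34.5 × 3600 s = 1.242×10^5 s: μ = 4π²r³/T² = 3.98532×10^5 km³/s².
The Hohmann ellipse has a_t = (r₁ + r₂)/2 = 30800 km.
At r₁ the circular-orbit speed is v₁ = √(μ/r₁) = 7.148 km/s.
On the transfer ellipse at r₁, vis-viva gives v_p = √[μ(2/r₁ − 1/a_t)] = 9.447 km/s.
First burn Δv₁ = |v_p − v₁| = 2.299 km/s.
At r₂, v₂ = √(μ/r₂) = 2.722 km/s.
Transfer-orbit speed at r₂: v_a = √[μ(2/r₂ − 1/a_t)] = 1.370 km/s.
Second burn Δv₂ = |v₂ − v_a| = 1.352 km/s.
Δv = Δv₁ + Δv₂ = 2.299 + 1.352 = 3.651 km/s.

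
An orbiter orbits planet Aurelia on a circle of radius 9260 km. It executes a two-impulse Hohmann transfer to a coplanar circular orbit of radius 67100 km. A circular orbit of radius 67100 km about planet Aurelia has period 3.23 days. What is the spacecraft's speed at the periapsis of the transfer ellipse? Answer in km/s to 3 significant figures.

v = 5.39 km/s

From Kepler's third law T² = 4π²r³/μ at r = 67100 km, T = 3.23 days = 3.23 × 86400 s = 2.79072×10^5 s: μ = 4π²r³/T² = 1.53142×10^5 km³/s².
The Hohmann ellipse has a_t = (r₁ + r₂)/2 = 38180 km.
At periapsis, r = 9260 km.
Applying v² = μ(2/r − 1/a_t): v = 5.391 km/s.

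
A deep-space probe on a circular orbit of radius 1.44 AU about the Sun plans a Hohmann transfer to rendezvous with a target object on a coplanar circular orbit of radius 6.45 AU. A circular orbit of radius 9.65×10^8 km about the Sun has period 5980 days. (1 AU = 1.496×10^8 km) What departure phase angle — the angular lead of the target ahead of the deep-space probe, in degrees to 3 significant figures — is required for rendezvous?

φ = 93.9°

From Kepler's third law T² = 4π²r³/μ at r = 9.65×10^8 km, T = 5980 days = 5980 × 86400 s = 5.16672×10^8 s: μ = 4π²r³/T² = 1.32896×10^11 km³/s².
In km: r₁ = 1.44 × 1.496×10^8 = 2.15424×10^8 km; r₂ = 6.45 × 1.496×10^8 = 9.6492×10^8 km.
Semi-major axis of the transfer orbit: a_t = (2.15424×10^8 + 9.6492×10^8)/2 = 5.90172×10^8 km.
The half-period of the transfer ellipse is t = π√(a_t³/μ) = 1.2356×10^8 s.
Target angular speed ω₂ = √(μ/r₂³) = 1.2162×10^-8 rad/s.
Angle swept by the target during transfer: ω₂·t = 1.5027 rad = 86.10°.
Arrival is 180° from departure on the ellipse, so φ = 180° − 86.10° = 93.9°.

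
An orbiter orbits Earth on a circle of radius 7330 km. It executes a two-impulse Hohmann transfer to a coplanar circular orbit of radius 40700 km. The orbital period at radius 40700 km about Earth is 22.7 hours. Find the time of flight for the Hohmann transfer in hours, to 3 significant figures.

From Kepler's third law T² = 4π²r³/μ at r = 40700 km, T = 22.7 hours = 22.7 × 3600 s = 81720 s: μ = 4π²r³/T² = 3.98553×10^5 km³/s².
Transfer-ellipse semi-major axis a_t = (r₁ + r₂)/2 = (7330 + 40700)/2 = 24015 km.
Transfer time t = π√(a_t³/μ) = π√((24015)³ / 3.98553×10^5) = 18520 s.
Converting: 18520 s ÷ 3600 s/hour = 5.14 hours.

t = 5.14 hours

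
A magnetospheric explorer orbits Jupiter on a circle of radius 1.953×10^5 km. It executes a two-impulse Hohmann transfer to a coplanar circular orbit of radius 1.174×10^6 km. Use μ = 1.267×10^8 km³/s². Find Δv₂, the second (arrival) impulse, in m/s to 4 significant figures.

Δv₂ = 4840 m/s

The Hohmann ellipse has a_t = (r₁ + r₂)/2 = 6.8465×10^5 km.
On the circular orbit at r = 1.174×10^6 km, v_c = √(μ/r) = 10.3885 km/s.
Transfer-orbit speed at the same r (vis-viva, a = a_t): v_t = √[μ(2/r − 1/a_t)] = 5.54844 km/s.
Δv₂ = |v_t − v_c| = |5.54844 − 10.3885| = 4.840 km/s.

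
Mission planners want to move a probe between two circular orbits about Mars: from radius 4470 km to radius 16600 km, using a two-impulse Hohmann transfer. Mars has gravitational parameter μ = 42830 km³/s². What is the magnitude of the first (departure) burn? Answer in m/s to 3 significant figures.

Δv₁ = 790 m/s

Semi-major axis of the transfer orbit: a_t = (4470 + 16600)/2 = 10535 km.
On the circular orbit at r = 4470 km, v_c = √(μ/r) = 3.0954 km/s.
Transfer-orbit speed at the same r (vis-viva, a = a_t): v_t = √[μ(2/r − 1/a_t)] = 3.8856 km/s.
Δv₁ = |v_t − v_c| = |3.8856 − 3.0954| = 0.7902 km/s.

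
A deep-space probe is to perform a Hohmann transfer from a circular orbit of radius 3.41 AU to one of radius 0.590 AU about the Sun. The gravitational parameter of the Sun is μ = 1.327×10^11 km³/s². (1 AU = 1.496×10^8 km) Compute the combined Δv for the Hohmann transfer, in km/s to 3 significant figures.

Δv = 19.2 km/s

In km: r₁ = 3.41 × 1.496×10^8 = 5.10136×10^8 km; r₂ = 0.590 × 1.496×10^8 = 8.8264×10^7 km.
The Hohmann ellipse has a_t = (r₁ + r₂)/2 = 2.992×10^8 km.
At r₁ the circular-orbit speed is v₁ = √(μ/r₁) = 16.12844 km/s.
On the transfer ellipse at r₁, vis-viva gives v_a = √[μ(2/r₁ − 1/a_t)] = 8.759987 km/s.
First burn Δv₁ = |v_a − v₁| = 7.3685 km/s.
At r₂, v₂ = √(μ/r₂) = 38.77427 km/s.
Transfer-orbit speed at r₂: v_p = √[μ(2/r₂ − 1/a_t)] = 50.62976 km/s.
Second burn Δv₂ = |v₂ − v_p| = 11.855 km/s.
Δv = Δv₁ + Δv₂ = 7.3685 + 11.855 = 19.22 km/s.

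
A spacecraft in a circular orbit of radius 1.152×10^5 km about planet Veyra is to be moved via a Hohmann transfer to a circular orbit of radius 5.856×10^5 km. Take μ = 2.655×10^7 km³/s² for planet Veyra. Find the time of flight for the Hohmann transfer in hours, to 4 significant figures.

The Hohmann ellipse has a_t = (r₁ + r₂)/2 = 3.504×10^5 km.
By Kepler's third law the transfer-orbit period is T = 2π√(a_t³/μ), so t = T/2 = 1.2646×10^5 s.
Converting: 1.2646×10^5 s ÷ 3600 s/hour = 35.13 hours.

t = 35.13 hours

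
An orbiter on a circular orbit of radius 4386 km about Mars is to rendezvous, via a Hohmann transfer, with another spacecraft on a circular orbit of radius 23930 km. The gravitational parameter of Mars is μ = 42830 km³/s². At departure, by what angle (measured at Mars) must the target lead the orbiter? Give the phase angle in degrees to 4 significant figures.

φ = 98.09°

Semi-major axis of the transfer orbit: a_t = (4386 + 23930)/2 = 14158 km.
Transfer time t = π√(a_t³/μ) = 25573 s.
The target's mean motion on its circular orbit is ω₂ = √(μ/r₂³) = 5.5906×10^-5 rad/s.
Angle swept by the target during transfer: ω₂·t = 1.42968 rad = 81.91°.
The orbiter traverses 180° on the transfer ellipse, so the target must lead by 180° − 81.91° = 98.09°.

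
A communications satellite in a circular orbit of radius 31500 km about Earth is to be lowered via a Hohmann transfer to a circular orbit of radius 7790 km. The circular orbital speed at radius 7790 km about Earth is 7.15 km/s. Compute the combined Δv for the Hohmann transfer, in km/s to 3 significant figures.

Δv = 3.22 km/s

From the circular-orbit relation v² = μ/r at r = 7790 km: μ = v²r = (7.15)² × 7790 = 3.98244×10^5 km³/s².
Semi-major axis of the transfer orbit: a_t = (31500 + 7790)/2 = 19645 km.
Circular speed at r₁: v₁ = √(μ/r₁) = √(3.98244×10^5/31500) = 3.556 km/s.
Transfer-orbit speed at r₁ (vis-viva equation): v_a = √[μ(2/r₁ − 1/a_t)] = 2.239 km/s.
First burn Δv₁ = |v_a − v₁| = 1.317 km/s.
Circular speed at r₂: v₂ = √(μ/r₂) = 7.150 km/s.
Transfer-orbit speed at r₂: v_p = √[μ(2/r₂ − 1/a_t)] = 9.054 km/s.
Second burn Δv₂ = |v₂ − v_p| = 1.904 km/s.
Δv = Δv₁ + Δv₂ = 1.317 + 1.904 = 3.221 km/s.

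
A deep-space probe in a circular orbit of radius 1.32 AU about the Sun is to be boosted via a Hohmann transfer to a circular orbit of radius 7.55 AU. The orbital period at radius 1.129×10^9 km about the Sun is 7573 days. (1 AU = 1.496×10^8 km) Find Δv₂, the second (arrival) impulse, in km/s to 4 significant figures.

From Kepler's third law T² = 4π²r³/μ at r = 1.129×10^9 km, T = 7573 days = 7573 × 86400 s = 6.543072×10^8 s: μ = 4π²r³/T² = 1.32702×10^11 km³/s².
In km: r₁ = 1.32 × 1.496×10^8 = 1.97472×10^8 km; r₂ = 7.55 × 1.496×10^8 = 1.12948×10^9 km.
The Hohmann ellipse has a_t = (r₁ + r₂)/2 = 6.63476×10^8 km.
On the circular orbit at r = 1.12948×10^9 km, v_c = √(μ/r) = 10.839 km/s.
Vis-viva on the transfer ellipse at r = 1.12948×10^9 km gives v_t = √[μ(2/r − 1/a_t)] = 5.9134 km/s.
Δv₂ = |v_t − v_c| = |5.9134 − 10.839| = 4.926 km/s.

Δv₂ = 4.926 km/s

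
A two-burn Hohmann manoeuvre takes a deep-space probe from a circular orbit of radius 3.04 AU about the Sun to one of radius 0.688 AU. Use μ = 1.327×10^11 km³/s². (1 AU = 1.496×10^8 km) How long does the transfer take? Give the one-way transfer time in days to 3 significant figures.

In km: r₁ = 3.04 × 1.496×10^8 = 4.54784×10^8 km; r₂ = 0.688 × 1.496×10^8 = 1.029248×10^8 km.
Semi-major axis of the transfer orbit: a_t = (4.54784×10^8 + 1.029248×10^8)/2 = 2.788544×10^8 km.
Transfer time t = π√(a_t³/μ) = π√((2.788544×10^8)³ / 1.327×10^11) = 4.016×10^7 s.
Converting: 4.016×10^7 s ÷ 86400 s/day = 465 days.

t = 465 days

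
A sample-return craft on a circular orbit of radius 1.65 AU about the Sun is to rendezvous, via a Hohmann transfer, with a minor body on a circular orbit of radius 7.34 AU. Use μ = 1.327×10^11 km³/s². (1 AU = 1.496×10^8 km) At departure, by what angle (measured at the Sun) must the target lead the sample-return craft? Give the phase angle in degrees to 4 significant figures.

φ = 93.74°

In km: r₁ = 1.65 × 1.496×10^8 = 2.4684×10^8 km; r₂ = 7.34 × 1.496×10^8 = 1.098064×10^9 km.
Semi-major axis of the transfer orbit: a_t = (2.4684×10^8 + 1.098064×10^9)/2 = 6.72452×10^8 km.
Transfer time t = π√(a_t³/μ) = 1.5039×10^8 s.
Target angular speed ω₂ = √(μ/r₂³) = 1.0011×10^-8 rad/s.
Angle swept by the target during transfer: ω₂·t = 1.5056 rad = 86.26°.
Arrival is 180° from departure on the ellipse, so φ = 180° − 86.26° = 93.74°.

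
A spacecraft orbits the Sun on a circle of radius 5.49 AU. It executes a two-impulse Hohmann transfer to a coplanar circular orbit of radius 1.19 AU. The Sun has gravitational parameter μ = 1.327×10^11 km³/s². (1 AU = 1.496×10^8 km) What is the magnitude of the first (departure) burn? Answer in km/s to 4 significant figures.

In km: r₁ = 5.49 × 1.496×10^8 = 8.21304×10^8 km; r₂ = 1.19 × 1.496×10^8 = 1.78024×10^8 km.
The Hohmann ellipse has a_t = (r₁ + r₂)/2 = 4.99664×10^8 km.
Circular speed at r = 8.21304×10^8 km: v_c = √(μ/r) = 12.711 km/s.
Transfer-orbit speed at the same r (vis-viva, a = a_t): v_t = √[μ(2/r − 1/a_t)] = 7.5872 km/s.
Δv₁ = |v_t − v_c| = |7.5872 − 12.711| = 5.124 km/s.

Δv₁ = 5.124 km/s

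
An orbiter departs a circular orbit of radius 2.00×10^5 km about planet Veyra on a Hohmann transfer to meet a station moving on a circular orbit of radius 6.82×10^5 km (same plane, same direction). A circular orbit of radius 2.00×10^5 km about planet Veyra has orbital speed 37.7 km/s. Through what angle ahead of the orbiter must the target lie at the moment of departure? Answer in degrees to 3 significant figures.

φ = 86.4°

From the circular-orbit relation v² = μ/r at r = 2.00×10^5 km: μ = v²r = (37.7)² × 2.00×10^5 = 2.84258×10^8 km³/s².
Transfer-ellipse semi-major axis a_t = (r₁ + r₂)/2 = (2.000×10^5 + 6.820×10^5)/2 = 4.410×10^5 km.
The half-period of the transfer ellipse is t = π√(a_t³/μ) = 54570 s.
Target angular speed ω₂ = √(μ/r₂³) = 2.9935×10^-5 rad/s.
Angle swept by the target during transfer: ω₂·t = 1.63355 rad = 93.60°.
The orbiter traverses 180° on the transfer ellipse, so the target must lead by 180° − 93.60° = 86.4°.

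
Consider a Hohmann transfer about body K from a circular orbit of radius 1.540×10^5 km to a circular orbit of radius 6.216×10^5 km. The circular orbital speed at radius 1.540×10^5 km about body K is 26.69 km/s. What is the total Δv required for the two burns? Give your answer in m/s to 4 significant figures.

Δv = 12010 m/s

From the circular-orbit relation v² = μ/r at r = 1.540×10^5 km: μ = v²r = (26.69)² × 1.540×10^5 = 1.09703×10^8 km³/s².
Semi-major axis of the transfer orbit: a_t = (1.540×10^5 + 6.216×10^5)/2 = 3.878×10^5 km.
At r₁ the circular-orbit speed is v₁ = √(μ/r₁) = 26.690 km/s.
On the transfer ellipse at r₁, v² = μ(2/r − 1/a) gives v_p = √[μ(2/r₁ − 1/a_t)] = 33.791 km/s.
First burn Δv₁ = |v_p − v₁| = 7.101 km/s.
At r₂, v₂ = √(μ/r₂) = 13.285 km/s.
Transfer-orbit speed at r₂: v_a = √[μ(2/r₂ − 1/a_t)] = 8.3716 km/s.
Second burn Δv₂ = |v₂ − v_a| = 4.913 km/s.
Δv = Δv₁ + Δv₂ = 7.101 + 4.913 = 12.01 km/s.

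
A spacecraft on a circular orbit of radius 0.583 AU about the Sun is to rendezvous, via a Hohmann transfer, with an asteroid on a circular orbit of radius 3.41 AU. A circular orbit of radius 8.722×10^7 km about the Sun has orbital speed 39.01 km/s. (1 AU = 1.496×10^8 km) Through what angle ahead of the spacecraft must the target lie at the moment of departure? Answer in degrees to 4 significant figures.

φ = 99.36°

From the circular-orbit relation v² = μ/r at r = 8.722×10^7 km: μ = v²r = (39.01)² × 8.722×10^7 = 1.32730×10^11 km³/s².
In km: r₁ = 0.583 × 1.496×10^8 = 8.72168×10^7 km; r₂ = 3.41 × 1.496×10^8 = 5.10136×10^8 km.
Transfer-ellipse semi-major axis a_t = (r₁ + r₂)/2 = (8.72168×10^7 + 5.10136×10^8)/2 = 2.986764×10^8 km.
The half-period of the transfer ellipse is t = π√(a_t³/μ) = 4.451×10^7 s.
The target's mean motion on its circular orbit is ω₂ = √(μ/r₂³) = 3.162×10^-8 rad/s.
Angle swept by the target during transfer: ω₂·t = 1.4074 rad = 80.64°.
The spacecraft traverses 180° on the transfer ellipse, so the target must lead by 180° − 80.64° = 99.36°.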